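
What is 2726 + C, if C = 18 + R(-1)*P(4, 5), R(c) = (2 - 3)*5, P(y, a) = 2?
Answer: 2734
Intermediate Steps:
R(c) = -5 (R(c) = -1*5 = -5)
C = 8 (C = 18 - 5*2 = 18 - 10 = 8)
2726 + C = 2726 + 8 = 2734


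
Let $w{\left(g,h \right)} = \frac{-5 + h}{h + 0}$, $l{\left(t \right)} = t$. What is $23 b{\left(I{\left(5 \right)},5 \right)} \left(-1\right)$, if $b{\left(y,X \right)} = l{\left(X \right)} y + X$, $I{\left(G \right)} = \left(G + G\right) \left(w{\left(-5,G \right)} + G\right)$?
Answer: $-5865$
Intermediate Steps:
$w{\left(g,h \right)} = \frac{-5 + h}{h}$
$I{\left(G \right)} = 2 G \left(G + \frac{-5 + G}{G}\right)$ ($I{\left(G \right)} = \left(G + G\right) \left(\frac{-5 + G}{G} + G\right) = 2 G \left(G + \frac{-5 + G}{G}\right)$)
$b{\left(y,X \right)} = X + X y$ ($b{\left(y,X \right)} = X y + X = X + X y$)
$23 b{\left(I{\left(5 \right)},5 \right)} \left(-1\right) = 23 \cdot 5 \left(1 + \left(-10 + 2 \cdot 5 + 2 \cdot 5^{2}\right)\right) \left(-1\right) = 23 \cdot 5 \left(1 + \left(-10 + 10 + 2 \cdot 25\right)\right) \left(-1\right) = 23 \cdot 5 \left(1 + \left(-10 + 10 + 50\right)\right) \left(-1\right) = 23 \cdot 5 \left(1 + 50\right) \left(-1\right) = 23 \cdot 5 \cdot 51 \left(-1\right) = 23 \cdot 255 \left(-1\right) = 5865 \left(-1\right) = -5865$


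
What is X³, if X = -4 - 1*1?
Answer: -125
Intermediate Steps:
X = -5 (X = -4 - 1 = -5)
X³ = (-5)³ = -125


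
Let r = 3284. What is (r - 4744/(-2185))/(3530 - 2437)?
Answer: 7180284/2388205 ≈ 3.0066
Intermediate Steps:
(r - 4744/(-2185))/(3530 - 2437) = (3284 - 4744/(-2185))/(3530 - 2437) = (3284 - 4744*(-1/2185))/1093 = (3284 + 4744/2185)*(1/1093) = (7180284/2185)*(1/1093) = 7180284/2388205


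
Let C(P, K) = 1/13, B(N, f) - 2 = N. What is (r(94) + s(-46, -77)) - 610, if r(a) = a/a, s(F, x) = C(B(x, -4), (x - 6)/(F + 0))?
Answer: -7916/13 ≈ -608.92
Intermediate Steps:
B(N, f) = 2 + N
C(P, K) = 1/13
s(F, x) = 1/13
r(a) = 1
(r(94) + s(-46, -77)) - 610 = (1 + 1/13) - 610 = 14/13 - 610 = -7916/13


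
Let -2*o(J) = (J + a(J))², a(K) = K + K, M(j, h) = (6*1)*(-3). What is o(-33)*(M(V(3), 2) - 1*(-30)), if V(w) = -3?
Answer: -58806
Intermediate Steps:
M(j, h) = -18 (M(j, h) = 6*(-3) = -18)
a(K) = 2*K
o(J) = -9*J²/2 (o(J) = -(J + 2*J)²/2 = -9*J²/2)
o(-33)*(M(V(3), 2) - 1*(-30)) = (-9/2*(-33)²)*(-18 - 1*(-30)) = (-9/2*1089)*(-18 + 30) = -9801/2*12 = -58806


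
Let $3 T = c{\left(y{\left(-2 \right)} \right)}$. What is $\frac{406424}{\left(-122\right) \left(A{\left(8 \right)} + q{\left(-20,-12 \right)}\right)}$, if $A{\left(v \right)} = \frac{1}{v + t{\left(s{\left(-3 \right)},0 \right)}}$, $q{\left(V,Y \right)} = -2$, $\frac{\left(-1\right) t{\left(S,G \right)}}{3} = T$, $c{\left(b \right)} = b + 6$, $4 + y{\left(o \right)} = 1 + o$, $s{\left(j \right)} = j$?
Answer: $\frac{1422484}{793} \approx 1793.8$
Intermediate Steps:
$y{\left(o \right)} = -3 + o$ ($y{\left(o \right)} = -4 + \left(1 + o\right) = -3 + o$)
$c{\left(b \right)} = 6 + b$
$T = \frac{1}{3}$ ($T = \frac{6 - 5}{3} = \frac{1}{3} \cdot 1 = \frac{1}{3} \approx 0.33333$)
$t{\left(S,G \right)} = -1$ ($t{\left(S,G \right)} = \left(-3\right) \frac{1}{3} = -1$)
$A{\left(v \right)} = \frac{1}{-1 + v}$ ($A{\left(v \right)} = \frac{1}{v - 1} = \frac{1}{-1 + v}$)
$\frac{406424}{\left(-122\right) \left(A{\left(8 \right)} + q{\left(-20,-12 \right)}\right)} = \frac{406424}{\left(-122\right) \left(\frac{1}{-1 + 8} - 2\right)} = \frac{406424}{\left(-122\right) \left(\frac{1}{7} - 2\right)} = \frac{406424}{\left(-122\right) \left(- \frac{13}{7}\right)} = \frac{406424}{\frac{1586}{7}} = 406424 \cdot \frac{7}{1586} = \frac{1422484}{793}$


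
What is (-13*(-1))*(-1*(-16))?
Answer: 208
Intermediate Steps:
(-13*(-1))*(-1*(-16)) = 13*16 = 208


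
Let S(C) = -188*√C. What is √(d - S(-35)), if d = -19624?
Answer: 2*√(-4906 + 47*I*√35) ≈ 3.9682 + 140.14*I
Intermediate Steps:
√(d - S(-35)) = √(-19624 - (-188)*√(-35)) = √(-19624 - (-188)*I*√35) = √(-19624 + 188*I*√35)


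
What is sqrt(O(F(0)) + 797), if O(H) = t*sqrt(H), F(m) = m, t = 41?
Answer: sqrt(797) ≈ 28.231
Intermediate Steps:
O(H) = 41*sqrt(H)
sqrt(O(F(0)) + 797) = sqrt(41*sqrt(0) + 797) = sqrt(41*0 + 797) = sqrt(0 + 797) = sqrt(797)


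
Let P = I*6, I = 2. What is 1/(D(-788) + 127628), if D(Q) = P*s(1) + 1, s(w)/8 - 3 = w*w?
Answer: 1/128013 ≈ 7.8117e-6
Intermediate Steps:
s(w) = 24 + 8*w² (s(w) = 24 + 8*(w*w) = 24 + 8*w²)
P = 12 (P = 2*6 = 12)
D(Q) = 385 (D(Q) = 12*(24 + 8*1²) + 1 = 12*(24 + 8*1) + 1 = 12*(24 + 8) + 1 = 12*32 + 1 = 384 + 1 = 385)
1/(D(-788) + 127628) = 1/(385 + 127628) = 1/128013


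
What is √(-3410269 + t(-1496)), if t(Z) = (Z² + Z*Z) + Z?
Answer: √1064267 ≈ 1031.6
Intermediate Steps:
t(Z) = Z + 2*Z² (t(Z) = (Z² + Z²) + Z = 2*Z² + Z = Z + 2*Z²)
√(-3410269 + t(-1496)) = √(-3410269 - 1496*(1 + 2*(-1496))) = √(-3410269 - 1496*(1 - 2992)) = √(-3410269 - 1496*(-2991)) = √(-3410269 + 4474536) = √1064267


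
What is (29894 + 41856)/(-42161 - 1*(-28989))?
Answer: -35875/6586 ≈ -5.4472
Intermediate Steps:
(29894 + 41856)/(-42161 - 1*(-28989)) = 71750/(-42161 + 28989) = 71750/(-13172) = 71750*(-1/13172) = -35875/6586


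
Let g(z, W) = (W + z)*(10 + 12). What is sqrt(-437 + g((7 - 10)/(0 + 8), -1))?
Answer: I*sqrt(1869)/2 ≈ 21.616*I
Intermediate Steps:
g(z, W) = 22*W + 22*z (g(z, W) = (W + z)*22 = 22*W + 22*z)
sqrt(-437 + g((7 - 10)/(0 + 8), -1)) = sqrt(-437 + (22*(-1) + 22*((7 - 10)/(0 + 8)))) = sqrt(-437 + (-22 + 22*(-3/8))) = sqrt(-437 + (-22 - 33/4)) = sqrt(-437 - 121/4) = sqrt(-1869/4) = I*sqrt(1869)/2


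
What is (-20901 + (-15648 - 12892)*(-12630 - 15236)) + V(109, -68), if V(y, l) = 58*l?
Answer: 795270795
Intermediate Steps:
(-20901 + (-15648 - 12892)*(-12630 - 15236)) + V(109, -68) = (-20901 + (-15648 - 12892)*(-12630 - 15236)) + 58*(-68) = (-20901 - 28540*(-27866)) - 3944 = (-20901 + 795295640) - 3944 = 795274739 - 3944 = 795270795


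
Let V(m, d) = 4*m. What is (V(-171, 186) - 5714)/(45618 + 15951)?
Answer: -6398/61569 ≈ -0.10392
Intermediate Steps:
(V(-171, 186) - 5714)/(45618 + 15951) = (4*(-171) - 5714)/(45618 + 15951) = (-684 - 5714)/61569 = -6398*1/61569 = -6398/61569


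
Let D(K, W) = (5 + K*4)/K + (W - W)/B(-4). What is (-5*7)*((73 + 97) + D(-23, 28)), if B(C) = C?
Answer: -139895/23 ≈ -6082.4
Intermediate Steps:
D(K, W) = (5 + 4*K)/K (D(K, W) = (5 + K*4)/K + (W - W)/(-4) = (5 + 4*K)/K + 0*(-¼) = (5 + 4*K)/K + 0 = (5 + 4*K)/K)
(-5*7)*((73 + 97) + D(-23, 28)) = (-5*7)*((73 + 97) + (4 + 5/(-23))) = -35*(170 + (4 + 5*(-1/23))) = -35*(170 + (4 - 5/23)) = -35*(170 + 87/23) = -35*3997/23 = -139895/23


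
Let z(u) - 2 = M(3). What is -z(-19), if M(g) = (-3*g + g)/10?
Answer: -7/5 ≈ -1.4000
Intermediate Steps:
M(g) = -g/5 (M(g) = -2*g*(⅒) = -g/5)
z(u) = 7/5 (z(u) = 2 - ⅕*3 = 2 - ⅗ = 7/5)
-z(-19) = -1*7/5 = -7/5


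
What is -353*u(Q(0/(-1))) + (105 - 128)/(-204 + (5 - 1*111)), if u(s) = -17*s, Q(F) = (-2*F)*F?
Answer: 23/310 ≈ 0.074194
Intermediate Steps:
Q(F) = -2*F²
-353*u(Q(0/(-1))) + (105 - 128)/(-204 + (5 - 1*111)) = -(-6001)*(-2*(0/(-1))²) + (105 - 128)/(-204 + (5 - 1*111)) = -(-6001)*(-2*(0*(-1))²) - 23/(-204 + (5 - 111)) = -(-6001)*(-2*0²) - 23/(-204 - 106) = -(-6001)*(-2*0) - 23/(-310) = -(-6001)*0 - 23*(-1/310) = -353*0 + 23/310 = 0 + 23/310 = 23/310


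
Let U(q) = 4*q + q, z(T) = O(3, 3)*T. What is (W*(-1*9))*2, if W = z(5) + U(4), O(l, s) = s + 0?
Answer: -630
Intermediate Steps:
O(l, s) = s
z(T) = 3*T
U(q) = 5*q
W = 35 (W = 3*5 + 5*4 = 15 + 20 = 35)
(W*(-1*9))*2 = (35*(-1*9))*2 = (35*(-9))*2 = -315*2 = -630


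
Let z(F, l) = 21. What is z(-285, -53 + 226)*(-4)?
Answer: -84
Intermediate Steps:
z(-285, -53 + 226)*(-4) = 21*(-4) = -84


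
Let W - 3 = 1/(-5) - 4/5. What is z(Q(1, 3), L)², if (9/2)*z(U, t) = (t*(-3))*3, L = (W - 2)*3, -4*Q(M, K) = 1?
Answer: 0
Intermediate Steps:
Q(M, K) = -¼ (Q(M, K) = -¼*1 = -¼)
W = 2 (W = 3 + (1/(-5) - 4/5) = 3 + (1*(-⅕) - 4*⅕) = 3 + (-⅕ - ⅘) = 3 - 1 = 2)
L = 0 (L = (2 - 2)*3 = 0*3 = 0)
z(U, t) = -2*t (z(U, t) = 2*((t*(-3))*3)/9 = 2*(-3*t*3)/9 = 2*(-9*t)/9 = -2*t)
z(Q(1, 3), L)² = (-2*0)² = 0² = 0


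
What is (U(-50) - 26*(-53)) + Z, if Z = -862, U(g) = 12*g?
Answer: -84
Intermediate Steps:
(U(-50) - 26*(-53)) + Z = (12*(-50) - 26*(-53)) - 862 = (-600 + 1378) - 862 = 778 - 862 = -84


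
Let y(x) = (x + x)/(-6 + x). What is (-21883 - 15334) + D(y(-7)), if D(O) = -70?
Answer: -37287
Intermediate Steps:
y(x) = 2*x/(-6 + x) (y(x) = (2*x)/(-6 + x) = 2*x/(-6 + x))
(-21883 - 15334) + D(y(-7)) = (-21883 - 15334) - 70 = -37217 - 70 = -37287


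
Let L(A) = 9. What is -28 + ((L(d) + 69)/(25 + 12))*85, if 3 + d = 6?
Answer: 5594/37 ≈ 151.19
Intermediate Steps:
d = 3 (d = -3 + 6 = 3)
-28 + ((L(d) + 69)/(25 + 12))*85 = -28 + ((9 + 69)/(25 + 12))*85 = -28 + (78/37)*85 = -28 + 6630/37 = 5594/37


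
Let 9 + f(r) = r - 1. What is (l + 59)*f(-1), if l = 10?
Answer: -759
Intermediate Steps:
f(r) = -10 + r (f(r) = -9 + (r - 1) = -9 + (-1 + r) = -10 + r)
(l + 59)*f(-1) = (10 + 59)*(-10 - 1) = 69*(-11) = -759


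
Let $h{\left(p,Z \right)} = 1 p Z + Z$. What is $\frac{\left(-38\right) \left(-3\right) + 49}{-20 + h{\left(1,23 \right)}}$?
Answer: $\frac{163}{26} \approx 6.2692$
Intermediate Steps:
$h{\left(p,Z \right)} = Z + Z p$ ($h{\left(p,Z \right)} = p Z + Z = Z p + Z = Z + Z p$)
$\frac{\left(-38\right) \left(-3\right) + 49}{-20 + h{\left(1,23 \right)}} = \frac{\left(-38\right) \left(-3\right) + 49}{-20 + 23 \left(1 + 1\right)} = \frac{114 + 49}{-20 + 23 \cdot 2} = \frac{163}{-20 + 46} = \frac{163}{26}$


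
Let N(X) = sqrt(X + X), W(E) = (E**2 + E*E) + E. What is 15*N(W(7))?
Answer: 15*sqrt(210) ≈ 217.37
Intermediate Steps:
W(E) = E + 2*E**2 (W(E) = (E**2 + E**2) + E = 2*E**2 + E = E + 2*E**2)
N(X) = sqrt(2)*sqrt(X) (N(X) = sqrt(2*X) = sqrt(2)*sqrt(X))
15*N(W(7)) = 15*(sqrt(2)*sqrt(7*(1 + 2*7))) = 15*(sqrt(2)*sqrt(7*(1 + 14))) = 15*(sqrt(2)*sqrt(7*15)) = 15*(sqrt(2)*sqrt(105)) = 15*sqrt(210)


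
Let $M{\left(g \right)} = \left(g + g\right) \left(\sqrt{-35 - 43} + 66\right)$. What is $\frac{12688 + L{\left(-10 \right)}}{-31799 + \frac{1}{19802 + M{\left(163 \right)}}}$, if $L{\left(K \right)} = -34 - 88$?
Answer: $\frac{25132 \left(- 163 \sqrt{78} + 20659 i\right)}{- 1313871081 i + 10366474 \sqrt{78}} \approx -0.39517 + 2.1828 \cdot 10^{-11} i$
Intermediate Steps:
$M{\left(g \right)} = 2 g \left(66 + i \sqrt{78}\right)$ ($M{\left(g \right)} = 2 g \left(\sqrt{-78} + 66\right) = 2 g \left(i \sqrt{78} + 66\right) = 2 g \left(66 + i \sqrt{78}\right)$)
$L{\left(K \right)} = -122$ ($L{\left(K \right)} = -34 - 88 = -122$)
$\frac{12688 + L{\left(-10 \right)}}{-31799 + \frac{1}{19802 + M{\left(163 \right)}}} = \frac{12688 - 122}{-31799 + \frac{1}{19802 + 2 \cdot 163 \left(66 + i \sqrt{78}\right)}} = \frac{12566}{-31799 + \frac{1}{19802 + \left(21516 + 326 i \sqrt{78}\right)}} = \frac{12566}{-31799 + \frac{1}{41318 + 326 i \sqrt{78}}}$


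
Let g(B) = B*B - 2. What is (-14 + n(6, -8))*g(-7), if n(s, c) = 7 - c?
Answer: 47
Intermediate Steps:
g(B) = -2 + B² (g(B) = B² - 2 = -2 + B²)
(-14 + n(6, -8))*g(-7) = (-14 + (7 - 1*(-8)))*(-2 + (-7)²) = (-14 + (7 + 8))*(-2 + 49) = (-14 + 15)*47 = 1*47 = 47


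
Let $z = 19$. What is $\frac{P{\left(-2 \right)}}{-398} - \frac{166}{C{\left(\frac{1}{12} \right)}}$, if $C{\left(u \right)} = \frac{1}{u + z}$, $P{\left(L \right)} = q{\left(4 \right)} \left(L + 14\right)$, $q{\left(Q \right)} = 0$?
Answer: $- \frac{19007}{6} \approx -3167.8$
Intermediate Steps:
$P{\left(L \right)} = 0$ ($P{\left(L \right)} = 0 \left(L + 14\right) = 0 \left(14 + L\right) = 0$)
$C{\left(u \right)} = \frac{1}{19 + u}$ ($C{\left(u \right)} = \frac{1}{u + 19} = \frac{1}{19 + u}$)
$\frac{P{\left(-2 \right)}}{-398} - \frac{166}{C{\left(\frac{1}{12} \right)}} = \frac{0}{-398} - \frac{166}{\frac{1}{19 + \frac{1}{12}}} = 0 \left(- \frac{1}{398}\right) - \frac{166}{\frac{1}{19 + \frac{1}{12}}} = 0 - \frac{166}{\frac{1}{\frac{229}{12}}} = 0 - \frac{166}{\frac{12}{229}} = 0 - \frac{19007}{6} = - \frac{19007}{6}$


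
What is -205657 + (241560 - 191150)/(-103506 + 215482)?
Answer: -11514298911/55988 ≈ -2.0566e+5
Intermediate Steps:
-205657 + (241560 - 191150)/(-103506 + 215482) = -205657 + 50410/111976 = -205657 + 50410*(1/111976) = -205657 + 25205/55988 = -11514298911/55988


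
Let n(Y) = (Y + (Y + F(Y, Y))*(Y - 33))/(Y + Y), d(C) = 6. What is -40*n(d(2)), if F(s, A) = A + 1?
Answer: 1150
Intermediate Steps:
F(s, A) = 1 + A
n(Y) = (Y + (1 + 2*Y)*(-33 + Y))/(2*Y) (n(Y) = (Y + (Y + (1 + Y))*(Y - 33))/(Y + Y) = (Y + (1 + 2*Y)*(-33 + Y))/((2*Y)) = (Y + (1 + 2*Y)*(-33 + Y))*(1/(2*Y)) = (Y + (1 + 2*Y)*(-33 + Y))/(2*Y))
-40*n(d(2)) = -40*(-32 + 6 - 33/2/6) = -40*(-32 + 6 - 33/2*⅙) = -40*(-32 + 6 - 11/4) = -40*(-115/4) = 1150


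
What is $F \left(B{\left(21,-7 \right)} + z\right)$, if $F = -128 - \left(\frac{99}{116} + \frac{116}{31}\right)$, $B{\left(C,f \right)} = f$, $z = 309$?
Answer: $- \frac{71998763}{1798} \approx -40044.0$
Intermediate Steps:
$F = - \frac{476813}{3596}$ ($F = -128 - \left(99 \cdot \frac{1}{116} + 116 \cdot \frac{1}{31}\right) = -128 - \left(\frac{99}{116} + \frac{116}{31}\right) = -128 - \frac{16525}{3596} = - \frac{476813}{3596} \approx -132.6$)
$F \left(B{\left(21,-7 \right)} + z\right) = - \frac{476813 \left(-7 + 309\right)}{3596} = \left(- \frac{476813}{3596}\right) 302 = - \frac{71998763}{1798}$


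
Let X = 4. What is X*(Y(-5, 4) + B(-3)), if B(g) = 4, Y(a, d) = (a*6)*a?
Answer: 616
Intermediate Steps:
Y(a, d) = 6*a² (Y(a, d) = (6*a)*a = 6*a²)
X*(Y(-5, 4) + B(-3)) = 4*(6*(-5)² + 4) = 4*(6*25 + 4) = 4*(150 + 4) = 4*154 = 616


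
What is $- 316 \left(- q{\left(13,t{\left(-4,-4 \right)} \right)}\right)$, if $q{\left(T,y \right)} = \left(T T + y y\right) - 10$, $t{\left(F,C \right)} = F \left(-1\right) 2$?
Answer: $70468$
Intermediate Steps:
$t{\left(F,C \right)} = - 2 F$ ($t{\left(F,C \right)} = - F 2 = - 2 F$)
$q{\left(T,y \right)} = -10 + T^{2} + y^{2}$ ($q{\left(T,y \right)} = \left(T^{2} + y^{2}\right) - 10 = -10 + T^{2} + y^{2}$)
$- 316 \left(- q{\left(13,t{\left(-4,-4 \right)} \right)}\right) = - 316 \left(- (-10 + 13^{2} + \left(\left(-2\right) \left(-4\right)\right)^{2})\right) = - 316 \left(- (-10 + 169 + 8^{2})\right) = - 316 \left(- (-10 + 169 + 64)\right) = - 316 \left(\left(-1\right) 223\right) = \left(-316\right) \left(-223\right) = 70468$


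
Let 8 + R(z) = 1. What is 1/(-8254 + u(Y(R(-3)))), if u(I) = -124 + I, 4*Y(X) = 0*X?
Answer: -1/8378 ≈ -0.00011936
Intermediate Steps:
R(z) = -7 (R(z) = -8 + 1 = -7)
Y(X) = 0 (Y(X) = (0*X)/4 = (1/4)*0 = 0)
1/(-8254 + u(Y(R(-3)))) = 1/(-8254 + (-124 + 0)) = 1/(-8254 - 124) = 1/(-8378) = -1/8378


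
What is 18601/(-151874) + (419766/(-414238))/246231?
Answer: -316222159594877/2581813373799462 ≈ -0.12248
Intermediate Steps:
18601/(-151874) + (419766/(-414238))/246231 = 18601*(-1/151874) + (419766*(-1/414238))*(1/246231) = -18601/151874 - 209883/207119*1/246231 = -18601/151874 - 69961/16999706163 = -316222159594877/2581813373799462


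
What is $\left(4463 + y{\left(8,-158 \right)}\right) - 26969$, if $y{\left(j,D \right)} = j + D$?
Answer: $-22656$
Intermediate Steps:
$y{\left(j,D \right)} = D + j$
$\left(4463 + y{\left(8,-158 \right)}\right) - 26969 = \left(4463 + \left(-158 + 8\right)\right) - 26969 = \left(4463 - 150\right) - 26969 = 4313 - 26969 = -22656$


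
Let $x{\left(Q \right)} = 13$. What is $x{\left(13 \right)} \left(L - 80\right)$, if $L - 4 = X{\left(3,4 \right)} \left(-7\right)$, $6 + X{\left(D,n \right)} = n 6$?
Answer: $-2626$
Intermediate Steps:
$X{\left(D,n \right)} = -6 + 6 n$ ($X{\left(D,n \right)} = -6 + n 6 = -6 + 6 n$)
$L = -122$ ($L = 4 + \left(-6 + 6 \cdot 4\right) \left(-7\right) = 4 + \left(-6 + 24\right) \left(-7\right) = 4 + 18 \left(-7\right) = 4 - 126 = -122$)
$x{\left(13 \right)} \left(L - 80\right) = 13 \left(-122 - 80\right) = 13 \left(-202\right) = -2626$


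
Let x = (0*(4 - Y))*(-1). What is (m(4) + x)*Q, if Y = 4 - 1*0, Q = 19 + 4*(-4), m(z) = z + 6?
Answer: 30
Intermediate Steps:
m(z) = 6 + z
Q = 3 (Q = 19 - 16 = 3)
Y = 4 (Y = 4 + 0 = 4)
x = 0 (x = (0*(4 - 1*4))*(-1) = (0*(4 - 4))*(-1) = (0*0)*(-1) = 0*(-1) = 0)
(m(4) + x)*Q = ((6 + 4) + 0)*3 = (10 + 0)*3 = 10*3 = 30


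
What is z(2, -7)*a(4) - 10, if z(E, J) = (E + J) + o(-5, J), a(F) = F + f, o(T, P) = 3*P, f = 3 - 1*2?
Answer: -140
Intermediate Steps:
f = 1 (f = 3 - 2 = 1)
a(F) = 1 + F (a(F) = F + 1 = 1 + F)
z(E, J) = E + 4*J (z(E, J) = (E + J) + 3*J = E + 4*J)
z(2, -7)*a(4) - 10 = (2 + 4*(-7))*(1 + 4) - 10 = (2 - 28)*5 - 10 = -26*5 - 10 = -130 - 10 = -140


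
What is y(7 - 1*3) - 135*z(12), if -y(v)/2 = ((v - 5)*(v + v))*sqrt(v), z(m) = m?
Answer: -1588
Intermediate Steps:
y(v) = -4*v**(3/2)*(-5 + v) (y(v) = -2*(v - 5)*(v + v)*sqrt(v) = -2*(-5 + v)*(2*v)*sqrt(v) = -2*2*v*(-5 + v)*sqrt(v) = -4*v**(3/2)*(-5 + v))
y(7 - 1*3) - 135*z(12) = 4*(7 - 1*3)**(3/2)*(5 - (7 - 1*3)) - 135*12 = 4*(7 - 3)**(3/2)*(5 - (7 - 3)) - 1620 = 4*4**(3/2)*(5 - 1*4) - 1620 = 4*8*(5 - 4) - 1620 = 4*8*1 - 1620 = 32 - 1620 = -1588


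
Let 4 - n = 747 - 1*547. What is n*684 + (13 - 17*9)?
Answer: -134204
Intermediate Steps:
n = -196 (n = 4 - (747 - 1*547) = 4 - (747 - 547) = 4 - 1*200 = 4 - 200 = -196)
n*684 + (13 - 17*9) = -196*684 + (13 - 17*9) = -134064 + (13 - 153) = -134064 - 140 = -134204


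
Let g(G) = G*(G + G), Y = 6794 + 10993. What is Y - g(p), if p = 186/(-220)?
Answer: 107602701/6050 ≈ 17786.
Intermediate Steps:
Y = 17787
p = -93/110 (p = 186*(-1/220) = -93/110 ≈ -0.84545)
g(G) = 2*G**2 (g(G) = G*(2*G) = 2*G**2)
Y - g(p) = 17787 - 2*(-93/110)**2 = 17787 - 2*8649/12100 = 17787 - 1*8649/6050 = 17787 - 8649/6050 = 107602701/6050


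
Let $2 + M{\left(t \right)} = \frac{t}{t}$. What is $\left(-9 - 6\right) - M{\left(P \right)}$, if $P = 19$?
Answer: $-14$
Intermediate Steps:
$M{\left(t \right)} = -1$ ($M{\left(t \right)} = -2 + \frac{t}{t} = -2 + 1 = -1$)
$\left(-9 - 6\right) - M{\left(P \right)} = \left(-9 - 6\right) - -1 = \left(-9 - 6\right) + 1 = -15 + 1 = -14$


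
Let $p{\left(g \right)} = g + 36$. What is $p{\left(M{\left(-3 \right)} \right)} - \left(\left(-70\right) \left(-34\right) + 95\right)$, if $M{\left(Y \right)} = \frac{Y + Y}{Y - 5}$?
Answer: $- \frac{9753}{4} \approx -2438.3$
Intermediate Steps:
$M{\left(Y \right)} = \frac{2 Y}{-5 + Y}$
$p{\left(g \right)} = 36 + g$
$p{\left(M{\left(-3 \right)} \right)} - \left(\left(-70\right) \left(-34\right) + 95\right) = \left(36 + 2 \left(-3\right) \frac{1}{-5 - 3}\right) - \left(\left(-70\right) \left(-34\right) + 95\right) = \left(36 + 2 \left(-3\right) \frac{1}{-8}\right) - \left(2380 + 95\right) = \left(36 + 2 \left(-3\right) \left(- \frac{1}{8}\right)\right) - 2475 = \left(36 + \frac{3}{4}\right) - 2475 = \frac{147}{4} - 2475 = - \frac{9753}{4}$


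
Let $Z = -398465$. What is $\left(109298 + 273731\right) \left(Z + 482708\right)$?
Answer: $32267512047$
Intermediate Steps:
$\left(109298 + 273731\right) \left(Z + 482708\right) = \left(109298 + 273731\right) \left(-398465 + 482708\right) = 383029 \cdot 84243 = 32267512047$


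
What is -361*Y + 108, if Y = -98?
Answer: 35486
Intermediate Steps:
-361*Y + 108 = -361*(-98) + 108 = 35378 + 108 = 35486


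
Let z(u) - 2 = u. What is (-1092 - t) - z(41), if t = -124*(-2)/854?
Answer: -484769/427 ≈ -1135.3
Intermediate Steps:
z(u) = 2 + u
t = 124/427 (t = 248*(1/854) = 124/427 ≈ 0.29040)
(-1092 - t) - z(41) = (-1092 - 1*124/427) - (2 + 41) = (-1092 - 124/427) - 1*43 = -466408/427 - 43 = -484769/427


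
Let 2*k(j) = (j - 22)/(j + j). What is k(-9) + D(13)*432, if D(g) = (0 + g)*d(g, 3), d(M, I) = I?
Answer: 606559/36 ≈ 16849.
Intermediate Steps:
k(j) = (-22 + j)/(4*j) (k(j) = ((j - 22)/(j + j))/2 = ((-22 + j)/((2*j)))/2 = ((-22 + j)*(1/(2*j)))/2 = ((-22 + j)/(2*j))/2 = (-22 + j)/(4*j))
D(g) = 3*g (D(g) = (0 + g)*3 = g*3 = 3*g)
k(-9) + D(13)*432 = (¼)*(-22 - 9)/(-9) + (3*13)*432 = (¼)*(-⅑)*(-31) + 39*432 = 31/36 + 16848 = 606559/36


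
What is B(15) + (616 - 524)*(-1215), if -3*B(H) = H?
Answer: -111785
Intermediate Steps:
B(H) = -H/3
B(15) + (616 - 524)*(-1215) = -⅓*15 + (616 - 524)*(-1215) = -5 + 92*(-1215) = -5 - 111780 = -111785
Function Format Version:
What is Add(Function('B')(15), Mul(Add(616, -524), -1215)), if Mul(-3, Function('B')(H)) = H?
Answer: -111785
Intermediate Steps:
Function('B')(H) = Mul(Rational(-1, 3), H)
Add(Function('B')(15), Mul(Add(616, -524), -1215)) = Add(Mul(Rational(-1, 3), 15), Mul(Add(616, -524), -1215)) = Add(-5, Mul(92, -1215)) = Add(-5, -111780) = -111785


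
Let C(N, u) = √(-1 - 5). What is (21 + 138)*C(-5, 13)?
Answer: 159*I*√6 ≈ 389.47*I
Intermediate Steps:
C(N, u) = I*√6 (C(N, u) = √(-6) = I*√6)
(21 + 138)*C(-5, 13) = (21 + 138)*(I*√6) = 159*(I*√6) = 159*I*√6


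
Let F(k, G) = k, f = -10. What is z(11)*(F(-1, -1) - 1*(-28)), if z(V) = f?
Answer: -270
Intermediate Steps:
z(V) = -10
z(11)*(F(-1, -1) - 1*(-28)) = -10*(-1 - 1*(-28)) = -10*(-1 + 28) = -10*27 = -270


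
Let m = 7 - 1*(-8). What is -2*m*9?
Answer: -270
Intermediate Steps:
m = 15 (m = 7 + 8 = 15)
-2*m*9 = -2*15*9 = -30*9 = -270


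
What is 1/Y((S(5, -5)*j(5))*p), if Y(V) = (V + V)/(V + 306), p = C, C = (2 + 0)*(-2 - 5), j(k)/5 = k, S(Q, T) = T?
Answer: 514/875 ≈ 0.58743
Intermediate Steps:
j(k) = 5*k
C = -14 (C = 2*(-7) = -14)
p = -14
Y(V) = 2*V/(306 + V) (Y(V) = (2*V)/(306 + V) = 2*V/(306 + V))
1/Y((S(5, -5)*j(5))*p) = 1/(2*(-25*5*(-14))/(306 - 25*5*(-14))) = 1/(2*(-5*25*(-14))/(306 - 5*25*(-14))) = 1/(2*(-125*(-14))/(306 - 125*(-14))) = 1/(2*1750/(306 + 1750)) = 1/(2*1750/2056) = 1/(2*1750*(1/2056)) = 1/(875/514) = 514/875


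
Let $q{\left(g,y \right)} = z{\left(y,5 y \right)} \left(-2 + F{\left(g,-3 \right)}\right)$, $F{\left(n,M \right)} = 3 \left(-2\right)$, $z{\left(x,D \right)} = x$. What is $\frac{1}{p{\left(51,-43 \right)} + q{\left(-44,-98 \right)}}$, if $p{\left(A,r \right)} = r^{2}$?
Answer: $\frac{1}{2633} \approx 0.00037979$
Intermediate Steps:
$F{\left(n,M \right)} = -6$
$q{\left(g,y \right)} = - 8 y$ ($q{\left(g,y \right)} = y \left(-2 - 6\right) = y \left(-8\right) = - 8 y$)
$\frac{1}{p{\left(51,-43 \right)} + q{\left(-44,-98 \right)}} = \frac{1}{\left(-43\right)^{2} - -784} = \frac{1}{1849 + 784} = \frac{1}{2633}$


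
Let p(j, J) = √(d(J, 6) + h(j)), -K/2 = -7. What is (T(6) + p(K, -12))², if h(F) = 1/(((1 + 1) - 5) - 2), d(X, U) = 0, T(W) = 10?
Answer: (50 + I*√5)²/25 ≈ 99.8 + 8.9443*I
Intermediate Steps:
K = 14 (K = -2*(-7) = 14)
h(F) = -⅕ (h(F) = 1/((2 - 5) - 2) = 1/(-3 - 2) = 1/(-5) = -⅕)
p(j, J) = I*√5/5 (p(j, J) = √(0 - ⅕) = √(-⅕) = I*√5/5)
(T(6) + p(K, -12))² = (10 + I*√5/5)²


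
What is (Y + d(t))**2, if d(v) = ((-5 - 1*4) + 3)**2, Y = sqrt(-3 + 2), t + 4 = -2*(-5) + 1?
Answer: (36 + I)**2 ≈ 1295.0 + 72.0*I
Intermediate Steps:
t = 7 (t = -4 + (-2*(-5) + 1) = -4 + (10 + 1) = -4 + 11 = 7)
Y = I (Y = sqrt(-1) = I ≈ 1.0*I)
d(v) = 36 (d(v) = ((-5 - 4) + 3)**2 = (-9 + 3)**2 = (-6)**2 = 36)
(Y + d(t))**2 = (I + 36)**2 = (36 + I)**2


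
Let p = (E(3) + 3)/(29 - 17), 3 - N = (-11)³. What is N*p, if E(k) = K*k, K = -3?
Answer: -667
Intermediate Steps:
E(k) = -3*k
N = 1334 (N = 3 - 1*(-11)³ = 3 - 1*(-1331) = 3 + 1331 = 1334)
p = -½ (p = (-3*3 + 3)/(29 - 17) = (-9 + 3)/12 = -6*1/12 = -½ ≈ -0.50000)
N*p = 1334*(-½) = -667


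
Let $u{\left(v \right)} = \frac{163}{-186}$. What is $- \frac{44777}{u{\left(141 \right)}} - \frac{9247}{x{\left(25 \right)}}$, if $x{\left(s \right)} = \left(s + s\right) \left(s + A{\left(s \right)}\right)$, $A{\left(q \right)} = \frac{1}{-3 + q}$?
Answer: $\frac{114708810679}{2245325} \approx 51088.0$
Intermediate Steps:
$u{\left(v \right)} = - \frac{163}{186}$ ($u{\left(v \right)} = 163 \left(- \frac{1}{186}\right) = - \frac{163}{186}$)
$x{\left(s \right)} = 2 s \left(s + \frac{1}{-3 + s}\right)$ ($x{\left(s \right)} = \left(s + s\right) \left(s + \frac{1}{-3 + s}\right) = 2 s \left(s + \frac{1}{-3 + s}\right)$)
$- \frac{44777}{u{\left(141 \right)}} - \frac{9247}{x{\left(25 \right)}} = - \frac{44777}{- \frac{163}{186}} - \frac{9247}{2 \cdot 25 \frac{1}{-3 + 25} \left(1 + 25 \left(-3 + 25\right)\right)} = \left(-44777\right) \left(- \frac{186}{163}\right) - \frac{9247}{2 \cdot 25 \cdot \frac{1}{22} \left(1 + 25 \cdot 22\right)} = \frac{8328522}{163} - \frac{9247}{2 \cdot 25 \cdot \frac{1}{22} \left(1 + 550\right)} = \frac{8328522}{163} - \frac{9247}{2 \cdot 25 \cdot \frac{1}{22} \cdot 551} = \frac{8328522}{163} - \frac{9247}{\frac{13775}{11}} = \frac{8328522}{163} - \frac{101717}{13775} = \frac{114708810679}{2245325}$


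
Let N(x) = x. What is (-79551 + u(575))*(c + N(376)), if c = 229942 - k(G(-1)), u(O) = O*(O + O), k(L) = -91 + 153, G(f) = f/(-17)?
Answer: 133939684944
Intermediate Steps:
G(f) = -f/17 (G(f) = f*(-1/17) = -f/17)
k(L) = 62
u(O) = 2*O**2 (u(O) = O*(2*O) = 2*O**2)
c = 229880 (c = 229942 - 1*62 = 229942 - 62 = 229880)
(-79551 + u(575))*(c + N(376)) = (-79551 + 2*575**2)*(229880 + 376) = (-79551 + 2*330625)*230256 = (-79551 + 661250)*230256 = 581699*230256 = 133939684944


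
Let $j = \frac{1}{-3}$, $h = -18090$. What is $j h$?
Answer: $6030$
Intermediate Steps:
$j = - \frac{1}{3} \approx -0.33333$
$j h = \left(- \frac{1}{3}\right) \left(-18090\right) = 6030$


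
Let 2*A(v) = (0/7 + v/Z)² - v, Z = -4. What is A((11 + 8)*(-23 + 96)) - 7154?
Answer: 1672649/32 ≈ 52270.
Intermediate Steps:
A(v) = -v/2 + v²/32 (A(v) = ((0/7 + v/(-4))² - v)/2 = ((0*(⅐) + v*(-¼))² - v)/2 = ((0 - v/4)² - v)/2 = ((-v/4)² - v)/2 = (v²/16 - v)/2 = (-v + v²/16)/2 = -v/2 + v²/32)
A((11 + 8)*(-23 + 96)) - 7154 = ((11 + 8)*(-23 + 96))*(-16 + (11 + 8)*(-23 + 96))/32 - 7154 = (19*73)*(-16 + 19*73)/32 - 7154 = (1/32)*1387*(-16 + 1387) - 7154 = (1/32)*1387*1371 - 7154 = 1901577/32 - 7154 = 1672649/32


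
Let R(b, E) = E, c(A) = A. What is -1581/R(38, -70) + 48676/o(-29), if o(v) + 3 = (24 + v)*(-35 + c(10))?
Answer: 1800101/4270 ≈ 421.57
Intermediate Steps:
o(v) = -603 - 25*v (o(v) = -3 + (24 + v)*(-35 + 10) = -3 + (24 + v)*(-25) = -3 + (-600 - 25*v) = -603 - 25*v)
-1581/R(38, -70) + 48676/o(-29) = -1581/(-70) + 48676/(-603 - 25*(-29)) = -1581*(-1/70) + 48676/(-603 + 725) = 1581/70 + 48676/122 = 1581/70 + 48676*(1/122) = 1581/70 + 24338/61 = 1800101/4270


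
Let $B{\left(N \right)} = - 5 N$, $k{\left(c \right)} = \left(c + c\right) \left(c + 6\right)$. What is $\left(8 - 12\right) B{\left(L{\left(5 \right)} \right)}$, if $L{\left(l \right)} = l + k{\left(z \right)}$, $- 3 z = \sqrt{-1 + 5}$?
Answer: $- \frac{380}{9} \approx -42.222$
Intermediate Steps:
$z = - \frac{2}{3}$ ($z = - \frac{\sqrt{-1 + 5}}{3} = - \frac{\sqrt{4}}{3} = \left(- \frac{1}{3}\right) 2 = - \frac{2}{3} \approx -0.66667$)
$k{\left(c \right)} = 2 c \left(6 + c\right)$
$L{\left(l \right)} = - \frac{64}{9} + l$ ($L{\left(l \right)} = l + 2 \left(- \frac{2}{3}\right) \left(6 - \frac{2}{3}\right) = l + 2 \left(- \frac{2}{3}\right) \frac{16}{3} = l - \frac{64}{9} = - \frac{64}{9} + l$)
$\left(8 - 12\right) B{\left(L{\left(5 \right)} \right)} = \left(8 - 12\right) \left(- 5 \left(- \frac{64}{9} + 5\right)\right) = - 4 \left(\left(-5\right) \left(- \frac{19}{9}\right)\right) = \left(-4\right) \frac{95}{9} = - \frac{380}{9}$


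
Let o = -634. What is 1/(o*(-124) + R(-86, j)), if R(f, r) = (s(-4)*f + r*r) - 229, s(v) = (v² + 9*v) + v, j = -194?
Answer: 1/118087 ≈ 8.4683e-6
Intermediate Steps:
s(v) = v² + 10*v
R(f, r) = -229 + r² - 24*f (R(f, r) = ((-4*(10 - 4))*f + r*r) - 229 = ((-4*6)*f + r²) - 229 = (-24*f + r²) - 229 = (r² - 24*f) - 229 = -229 + r² - 24*f)
1/(o*(-124) + R(-86, j)) = 1/(-634*(-124) + (-229 + (-194)² - 24*(-86))) = 1/(78616 + (-229 + 37636 + 2064)) = 1/(78616 + 39471) = 1/118087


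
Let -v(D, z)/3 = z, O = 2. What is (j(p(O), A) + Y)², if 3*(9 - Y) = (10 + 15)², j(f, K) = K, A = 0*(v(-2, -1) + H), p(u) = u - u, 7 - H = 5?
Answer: 357604/9 ≈ 39734.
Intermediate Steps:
v(D, z) = -3*z
H = 2 (H = 7 - 1*5 = 7 - 5 = 2)
p(u) = 0
A = 0 (A = 0*(-3*(-1) + 2) = 0*(3 + 2) = 0*5 = 0)
Y = -598/3 (Y = 9 - (10 + 15)²/3 = 9 - ⅓*25² = 9 - ⅓*625 = 9 - 625/3 = -598/3 ≈ -199.33)
(j(p(O), A) + Y)² = (0 - 598/3)² = (-598/3)² = 357604/9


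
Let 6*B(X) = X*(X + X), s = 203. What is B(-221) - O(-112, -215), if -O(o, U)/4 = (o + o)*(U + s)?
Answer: 81097/3 ≈ 27032.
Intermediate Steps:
O(o, U) = -8*o*(203 + U) (O(o, U) = -4*(o + o)*(U + 203) = -4*2*o*(203 + U) = -8*o*(203 + U))
B(X) = X**2/3 (B(X) = (X*(X + X))/6 = (X*(2*X))/6 = (2*X**2)/6 = X**2/3)
B(-221) - O(-112, -215) = (1/3)*(-221)**2 - (-8)*(-112)*(203 - 215) = (1/3)*48841 - (-8)*(-112)*(-12) = 48841/3 - 1*(-10752) = 48841/3 + 10752 = 81097/3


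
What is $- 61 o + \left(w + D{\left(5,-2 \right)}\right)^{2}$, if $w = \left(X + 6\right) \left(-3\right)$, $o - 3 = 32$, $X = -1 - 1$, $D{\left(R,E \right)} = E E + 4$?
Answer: $-2119$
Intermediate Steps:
$D{\left(R,E \right)} = 4 + E^{2}$ ($D{\left(R,E \right)} = E^{2} + 4 = 4 + E^{2}$)
$X = -2$
$o = 35$ ($o = 3 + 32 = 35$)
$w = -12$ ($w = \left(-2 + 6\right) \left(-3\right) = 4 \left(-3\right) = -12$)
$- 61 o + \left(w + D{\left(5,-2 \right)}\right)^{2} = \left(-61\right) 35 + \left(-12 + \left(4 + \left(-2\right)^{2}\right)\right)^{2} = -2135 + \left(-12 + \left(4 + 4\right)\right)^{2} = -2135 + \left(-12 + 8\right)^{2} = -2135 + \left(-4\right)^{2} = -2135 + 16 = -2119$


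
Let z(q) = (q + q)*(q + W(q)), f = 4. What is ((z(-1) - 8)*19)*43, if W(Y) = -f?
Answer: 1634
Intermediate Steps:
W(Y) = -4 (W(Y) = -1*4 = -4)
z(q) = 2*q*(-4 + q) (z(q) = (q + q)*(q - 4) = (2*q)*(-4 + q) = 2*q*(-4 + q))
((z(-1) - 8)*19)*43 = ((2*(-1)*(-4 - 1) - 8)*19)*43 = ((2*(-1)*(-5) - 8)*19)*43 = ((10 - 8)*19)*43 = (2*19)*43 = 38*43 = 1634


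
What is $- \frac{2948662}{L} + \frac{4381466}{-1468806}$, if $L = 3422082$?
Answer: $- \frac{1610395697482}{418864547841} \approx -3.8447$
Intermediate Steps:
$- \frac{2948662}{L} + \frac{4381466}{-1468806} = - \frac{2948662}{3422082} + \frac{4381466}{-1468806} = \left(-2948662\right) \frac{1}{3422082} + 4381466 \left(- \frac{1}{1468806}\right) = - \frac{1474331}{1711041} - \frac{2190733}{734403} = - \frac{1610395697482}{418864547841}$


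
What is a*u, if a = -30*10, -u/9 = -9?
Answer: -24300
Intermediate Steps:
u = 81 (u = -9*(-9) = 81)
a = -300
a*u = -300*81 = -24300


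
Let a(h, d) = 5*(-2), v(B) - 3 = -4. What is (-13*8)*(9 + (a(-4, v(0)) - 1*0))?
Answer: 104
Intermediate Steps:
v(B) = -1 (v(B) = 3 - 4 = -1)
a(h, d) = -10
(-13*8)*(9 + (a(-4, v(0)) - 1*0)) = (-13*8)*(9 + (-10 - 1*0)) = -104*(9 + (-10 + 0)) = -104*(9 - 10) = -104*(-1) = 104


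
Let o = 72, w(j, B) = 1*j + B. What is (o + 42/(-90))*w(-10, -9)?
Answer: -20387/15 ≈ -1359.1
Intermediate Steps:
w(j, B) = B + j (w(j, B) = j + B = B + j)
(o + 42/(-90))*w(-10, -9) = (72 + 42/(-90))*(-9 - 10) = (72 + 42*(-1/90))*(-19) = (72 - 7/15)*(-19) = (1073/15)*(-19) = -20387/15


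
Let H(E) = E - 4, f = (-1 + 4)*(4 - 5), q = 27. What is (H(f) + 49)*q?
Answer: 1134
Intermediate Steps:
f = -3 (f = 3*(-1) = -3)
H(E) = -4 + E
(H(f) + 49)*q = ((-4 - 3) + 49)*27 = (-7 + 49)*27 = 42*27 = 1134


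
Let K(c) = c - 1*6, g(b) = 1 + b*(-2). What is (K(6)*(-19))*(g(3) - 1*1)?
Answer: 0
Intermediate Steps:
g(b) = 1 - 2*b
K(c) = -6 + c (K(c) = c - 6 = -6 + c)
(K(6)*(-19))*(g(3) - 1*1) = ((-6 + 6)*(-19))*((1 - 2*3) - 1*1) = (0*(-19))*((1 - 6) - 1) = 0*(-5 - 1) = 0*(-6) = 0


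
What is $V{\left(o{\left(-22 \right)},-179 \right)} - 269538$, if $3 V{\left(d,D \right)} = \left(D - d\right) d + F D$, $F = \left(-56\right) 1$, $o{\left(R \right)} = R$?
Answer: $- \frac{795136}{3} \approx -2.6505 \cdot 10^{5}$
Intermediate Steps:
$F = -56$
$V{\left(d,D \right)} = - \frac{56 D}{3} + \frac{d \left(D - d\right)}{3}$ ($V{\left(d,D \right)} = \frac{\left(D - d\right) d - 56 D}{3} = \frac{d \left(D - d\right) - 56 D}{3} = \frac{- 56 D + d \left(D - d\right)}{3} = - \frac{56 D}{3} + \frac{d \left(D - d\right)}{3}$)
$V{\left(o{\left(-22 \right)},-179 \right)} - 269538 = \left(\left(- \frac{56}{3}\right) \left(-179\right) - \frac{\left(-22\right)^{2}}{3} + \frac{1}{3} \left(-179\right) \left(-22\right)\right) - 269538 = \left(\frac{10024}{3} - \frac{484}{3} + \frac{3938}{3}\right) - 269538 = \frac{13478}{3} - 269538 = - \frac{795136}{3}$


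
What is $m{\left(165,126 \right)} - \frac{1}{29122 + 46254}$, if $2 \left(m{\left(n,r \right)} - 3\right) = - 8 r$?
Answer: $- \frac{37763377}{75376} \approx -501.0$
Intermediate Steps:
$m{\left(n,r \right)} = 3 - 4 r$ ($m{\left(n,r \right)} = 3 + \frac{\left(-8\right) r}{2} = 3 - 4 r$)
$m{\left(165,126 \right)} - \frac{1}{29122 + 46254} = \left(3 - 504\right) - \frac{1}{29122 + 46254} = \left(3 - 504\right) - \frac{1}{75376} = -501 - \frac{1}{75376} = - \frac{37763377}{75376}$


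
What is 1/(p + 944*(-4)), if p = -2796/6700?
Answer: -1675/6325499 ≈ -0.00026480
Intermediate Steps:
p = -699/1675 (p = -2796*1/6700 = -699/1675 ≈ -0.41731)
1/(p + 944*(-4)) = 1/(-699/1675 + 944*(-4)) = 1/(-699/1675 - 3776) = 1/(-6325499/1675) = -1675/6325499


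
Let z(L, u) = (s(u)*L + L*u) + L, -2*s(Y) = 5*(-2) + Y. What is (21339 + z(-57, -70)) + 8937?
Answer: 31929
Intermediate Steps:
s(Y) = 5 - Y/2 (s(Y) = -(5*(-2) + Y)/2 = -(-10 + Y)/2 = 5 - Y/2)
z(L, u) = L + L*u + L*(5 - u/2) (z(L, u) = ((5 - u/2)*L + L*u) + L = (L*(5 - u/2) + L*u) + L = (L*u + L*(5 - u/2)) + L = L + L*u + L*(5 - u/2))
(21339 + z(-57, -70)) + 8937 = (21339 + (½)*(-57)*(12 - 70)) + 8937 = (21339 + (½)*(-57)*(-58)) + 8937 = (21339 + 1653) + 8937 = 22992 + 8937 = 31929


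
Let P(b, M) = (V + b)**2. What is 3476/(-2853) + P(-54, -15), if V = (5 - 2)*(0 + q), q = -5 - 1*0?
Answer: 13579657/2853 ≈ 4759.8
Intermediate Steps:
q = -5 (q = -5 + 0 = -5)
V = -15 (V = (5 - 2)*(0 - 5) = 3*(-5) = -15)
P(b, M) = (-15 + b)**2
3476/(-2853) + P(-54, -15) = 3476/(-2853) + (-15 - 54)**2 = 3476*(-1/2853) + (-69)**2 = -3476/2853 + 4761 = 13579657/2853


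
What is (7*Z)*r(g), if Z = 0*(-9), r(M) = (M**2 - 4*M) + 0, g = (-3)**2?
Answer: 0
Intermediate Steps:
g = 9
r(M) = M**2 - 4*M
Z = 0
(7*Z)*r(g) = (7*0)*(9*(-4 + 9)) = 0*(9*5) = 0*45 = 0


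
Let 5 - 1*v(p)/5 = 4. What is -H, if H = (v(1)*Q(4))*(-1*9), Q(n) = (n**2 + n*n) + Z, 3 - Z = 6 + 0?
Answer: 1305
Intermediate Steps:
v(p) = 5 (v(p) = 25 - 5*4 = 25 - 20 = 5)
Z = -3 (Z = 3 - (6 + 0) = 3 - 1*6 = 3 - 6 = -3)
Q(n) = -3 + 2*n**2 (Q(n) = (n**2 + n*n) - 3 = (n**2 + n**2) - 3 = 2*n**2 - 3 = -3 + 2*n**2)
H = -1305 (H = (5*(-3 + 2*4**2))*(-1*9) = (5*(-3 + 2*16))*(-9) = (5*(-3 + 32))*(-9) = (5*29)*(-9) = 145*(-9) = -1305)
-H = -1*(-1305) = 1305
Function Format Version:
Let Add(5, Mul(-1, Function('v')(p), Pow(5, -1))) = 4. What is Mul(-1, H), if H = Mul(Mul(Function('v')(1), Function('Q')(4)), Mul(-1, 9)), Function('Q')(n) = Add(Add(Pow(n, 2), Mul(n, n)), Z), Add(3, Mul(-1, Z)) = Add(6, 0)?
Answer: 1305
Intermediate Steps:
Function('v')(p) = 5 (Function('v')(p) = Add(25, Mul(-5, 4)) = Add(25, -20) = 5)
Z = -3 (Z = Add(3, Mul(-1, Add(6, 0))) = Add(3, Mul(-1, 6)) = Add(3, -6) = -3)
Function('Q')(n) = Add(-3, Mul(2, Pow(n, 2))) (Function('Q')(n) = Add(Add(Pow(n, 2), Mul(n, n)), -3) = Add(Add(Pow(n, 2), Pow(n, 2)), -3) = Add(Mul(2, Pow(n, 2)), -3) = Add(-3, Mul(2, Pow(n, 2))))
H = -1305 (H = Mul(Mul(5, Add(-3, Mul(2, Pow(4, 2)))), Mul(-1, 9)) = Mul(Mul(5, Add(-3, Mul(2, 16))), -9) = Mul(Mul(5, Add(-3, 32)), -9) = Mul(Mul(5, 29), -9) = Mul(145, -9) = -1305)
Mul(-1, H) = Mul(-1, -1305) = 1305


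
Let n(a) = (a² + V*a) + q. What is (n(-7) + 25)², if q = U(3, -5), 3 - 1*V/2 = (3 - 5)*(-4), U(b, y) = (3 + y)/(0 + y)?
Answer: 521284/25 ≈ 20851.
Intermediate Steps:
U(b, y) = (3 + y)/y
V = -10 (V = 6 - 2*(3 - 5)*(-4) = 6 - (-4)*(-4) = 6 - 2*8 = 6 - 16 = -10)
q = ⅖ (q = (3 - 5)/(-5) = -⅕*(-2) = ⅖ ≈ 0.40000)
n(a) = ⅖ + a² - 10*a (n(a) = (a² - 10*a) + ⅖ = ⅖ + a² - 10*a)
(n(-7) + 25)² = ((⅖ + (-7)² - 10*(-7)) + 25)² = ((⅖ + 49 + 70) + 25)² = (597/5 + 25)² = (722/5)² = 521284/25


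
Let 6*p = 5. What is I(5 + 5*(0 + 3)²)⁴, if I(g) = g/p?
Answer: 12960000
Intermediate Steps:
p = ⅚ (p = (⅙)*5 = ⅚ ≈ 0.83333)
I(g) = 6*g/5 (I(g) = g/(⅚) = g*(6/5) = 6*g/5)
I(5 + 5*(0 + 3)²)⁴ = (6*(5 + 5*(0 + 3)²)/5)⁴ = (6*(5 + 5*3²)/5)⁴ = (6*(5 + 5*9)/5)⁴ = (6*(5 + 45)/5)⁴ = ((6/5)*50)⁴ = 60⁴ = 12960000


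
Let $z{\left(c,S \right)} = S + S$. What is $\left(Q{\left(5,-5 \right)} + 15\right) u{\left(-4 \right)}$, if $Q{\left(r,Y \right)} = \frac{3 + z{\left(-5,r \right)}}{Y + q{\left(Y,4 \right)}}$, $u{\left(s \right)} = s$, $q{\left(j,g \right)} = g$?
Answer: $-8$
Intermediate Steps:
$z{\left(c,S \right)} = 2 S$
$Q{\left(r,Y \right)} = \frac{3 + 2 r}{4 + Y}$ ($Q{\left(r,Y \right)} = \frac{3 + 2 r}{Y + 4} = \frac{3 + 2 r}{4 + Y}$)
$\left(Q{\left(5,-5 \right)} + 15\right) u{\left(-4 \right)} = \left(\frac{3 + 2 \cdot 5}{4 - 5} + 15\right) \left(-4\right) = \left(\frac{3 + 10}{-1} + 15\right) \left(-4\right) = \left(\left(-1\right) 13 + 15\right) \left(-4\right) = \left(-13 + 15\right) \left(-4\right) = 2 \left(-4\right) = -8$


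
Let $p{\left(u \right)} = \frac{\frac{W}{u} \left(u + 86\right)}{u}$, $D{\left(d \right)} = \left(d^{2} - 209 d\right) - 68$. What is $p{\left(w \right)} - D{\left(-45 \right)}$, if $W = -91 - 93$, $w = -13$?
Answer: $- \frac{1933610}{169} \approx -11441.0$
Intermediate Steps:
$D{\left(d \right)} = -68 + d^{2} - 209 d$
$W = -184$
$p{\left(u \right)} = - \frac{184 \left(86 + u\right)}{u^{2}}$ ($p{\left(u \right)} = \frac{- \frac{184}{u} \left(u + 86\right)}{u} = \frac{- \frac{184}{u} \left(86 + u\right)}{u} = \frac{\left(-184\right) \frac{1}{u} \left(86 + u\right)}{u} = - \frac{184 \left(86 + u\right)}{u^{2}}$)
$p{\left(w \right)} - D{\left(-45 \right)} = \frac{184 \left(-86 - -13\right)}{169} - \left(-68 + \left(-45\right)^{2} - -9405\right) = 184 \cdot \frac{1}{169} \left(-86 + 13\right) - \left(-68 + 2025 + 9405\right) = 184 \cdot \frac{1}{169} \left(-73\right) - 11362 = - \frac{13432}{169} - 11362 = - \frac{1933610}{169}$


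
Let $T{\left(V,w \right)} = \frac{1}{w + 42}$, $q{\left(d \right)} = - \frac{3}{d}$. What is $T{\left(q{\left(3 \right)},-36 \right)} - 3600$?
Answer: $- \frac{21599}{6} \approx -3599.8$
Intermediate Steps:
$T{\left(V,w \right)} = \frac{1}{42 + w}$
$T{\left(q{\left(3 \right)},-36 \right)} - 3600 = \frac{1}{42 - 36} - 3600 = \frac{1}{6} - 3600 = - \frac{21599}{6}$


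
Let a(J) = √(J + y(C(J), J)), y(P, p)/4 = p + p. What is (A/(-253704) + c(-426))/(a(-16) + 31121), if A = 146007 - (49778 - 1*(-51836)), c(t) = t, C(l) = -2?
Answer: -3364874004937/245716582421640 + 108122297*I/20476381868470 ≈ -0.013694 + 5.2803e-6*I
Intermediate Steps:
y(P, p) = 8*p (y(P, p) = 4*(p + p) = 4*(2*p) = 8*p)
a(J) = 3*√J (a(J) = √(J + 8*J) = √(9*J) = 3*√J)
A = 44393 (A = 146007 - (49778 + 51836) = 146007 - 1*101614 = 146007 - 101614 = 44393)
(A/(-253704) + c(-426))/(a(-16) + 31121) = (44393/(-253704) - 426)/(3*√(-16) + 31121) = (44393*(-1/253704) - 426)/(3*(4*I) + 31121) = (-44393/253704 - 426)/(12*I + 31121) = -108122297*(31121 - 12*I)/968516785/253704 = -108122297*(31121 - 12*I)/245716582421640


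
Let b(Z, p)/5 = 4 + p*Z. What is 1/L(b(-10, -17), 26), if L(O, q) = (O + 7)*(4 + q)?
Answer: 1/26310 ≈ 3.8008e-5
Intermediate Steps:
b(Z, p) = 20 + 5*Z*p (b(Z, p) = 5*(4 + p*Z) = 5*(4 + Z*p) = 20 + 5*Z*p)
L(O, q) = (4 + q)*(7 + O) (L(O, q) = (7 + O)*(4 + q) = (4 + q)*(7 + O))
1/L(b(-10, -17), 26) = 1/(28 + 4*(20 + 5*(-10)*(-17)) + 7*26 + (20 + 5*(-10)*(-17))*26) = 1/(28 + 4*(20 + 850) + 182 + (20 + 850)*26) = 1/(28 + 4*870 + 182 + 870*26) = 1/(28 + 3480 + 182 + 22620) = 1/26310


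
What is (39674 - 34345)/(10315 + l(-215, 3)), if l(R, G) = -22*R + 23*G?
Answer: 5329/15114 ≈ 0.35259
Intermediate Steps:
(39674 - 34345)/(10315 + l(-215, 3)) = (39674 - 34345)/(10315 + (-22*(-215) + 23*3)) = 5329/(10315 + (4730 + 69)) = 5329/(10315 + 4799) = 5329/15114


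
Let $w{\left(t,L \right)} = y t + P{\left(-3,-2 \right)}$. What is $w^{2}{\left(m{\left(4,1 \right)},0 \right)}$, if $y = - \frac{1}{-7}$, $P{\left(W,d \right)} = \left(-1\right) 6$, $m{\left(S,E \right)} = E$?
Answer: $\frac{1681}{49} \approx 34.306$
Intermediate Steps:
$P{\left(W,d \right)} = -6$
$y = \frac{1}{7}$ ($y = \left(-1\right) \left(- \frac{1}{7}\right) = \frac{1}{7} \approx 0.14286$)
$w{\left(t,L \right)} = -6 + \frac{t}{7}$ ($w{\left(t,L \right)} = \frac{t}{7} - 6 = -6 + \frac{t}{7}$)
$w^{2}{\left(m{\left(4,1 \right)},0 \right)} = \left(-6 + \frac{1}{7} \cdot 1\right)^{2} = \left(-6 + \frac{1}{7}\right)^{2} = \left(- \frac{41}{7}\right)^{2} = \frac{1681}{49}$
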